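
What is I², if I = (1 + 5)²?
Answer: 1296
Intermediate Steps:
I = 36 (I = 6² = 36)
I² = 36² = 1296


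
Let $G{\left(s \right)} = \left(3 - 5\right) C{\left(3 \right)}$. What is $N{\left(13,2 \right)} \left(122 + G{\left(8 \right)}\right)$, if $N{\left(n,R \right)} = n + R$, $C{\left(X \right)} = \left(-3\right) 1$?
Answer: $1920$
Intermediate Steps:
$C{\left(X \right)} = -3$
$G{\left(s \right)} = 6$ ($G{\left(s \right)} = \left(3 - 5\right) \left(-3\right) = \left(-2\right) \left(-3\right) = 6$)
$N{\left(n,R \right)} = R + n$
$N{\left(13,2 \right)} \left(122 + G{\left(8 \right)}\right) = \left(2 + 13\right) \left(122 + 6\right) = 15 \cdot 128 = 1920$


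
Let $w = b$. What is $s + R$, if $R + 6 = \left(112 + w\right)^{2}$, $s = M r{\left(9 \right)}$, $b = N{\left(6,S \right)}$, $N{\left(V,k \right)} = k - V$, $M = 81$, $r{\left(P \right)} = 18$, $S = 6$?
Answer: $13996$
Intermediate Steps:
$b = 0$ ($b = 6 - 6 = 0$)
$w = 0$
$s = 1458$ ($s = 81 \cdot 18 = 1458$)
$R = 12538$ ($R = -6 + \left(112 + 0\right)^{2} = -6 + 112^{2} = -6 + 12544 = 12538$)
$s + R = 1458 + 12538 = 13996$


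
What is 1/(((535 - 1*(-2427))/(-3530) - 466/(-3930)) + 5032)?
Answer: 693645/3489921856 ≈ 0.00019876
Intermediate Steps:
1/(((535 - 1*(-2427))/(-3530) - 466/(-3930)) + 5032) = 1/(((535 + 2427)*(-1/3530) - 466*(-1/3930)) + 5032) = 1/((2962*(-1/3530) + 233/1965) + 5032) = 1/((-1481/1765 + 233/1965) + 5032) = 1/(-499784/693645 + 5032) = 1/(3489921856/693645) = 693645/3489921856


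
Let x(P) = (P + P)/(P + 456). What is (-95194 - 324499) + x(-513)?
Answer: -419675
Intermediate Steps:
x(P) = 2*P/(456 + P) (x(P) = (2*P)/(456 + P) = 2*P/(456 + P))
(-95194 - 324499) + x(-513) = (-95194 - 324499) + 2*(-513)/(456 - 513) = -419693 + 2*(-513)/(-57) = -419693 + 2*(-513)*(-1/57) = -419693 + 18 = -419675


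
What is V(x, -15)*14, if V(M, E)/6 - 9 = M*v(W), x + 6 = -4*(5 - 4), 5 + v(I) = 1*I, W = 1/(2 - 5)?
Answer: 5236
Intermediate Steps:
W = -1/3 (W = 1/(-3) = -1/3 ≈ -0.33333)
v(I) = -5 + I (v(I) = -5 + 1*I = -5 + I)
x = -10 (x = -6 - 4*(5 - 4) = -6 - 4*1 = -6 - 4 = -10)
V(M, E) = 54 - 32*M (V(M, E) = 54 + 6*(M*(-5 - 1/3)) = 54 + 6*(M*(-16/3)) = 54 + 6*(-16*M/3) = 54 - 32*M)
V(x, -15)*14 = (54 - 32*(-10))*14 = (54 + 320)*14 = 374*14 = 5236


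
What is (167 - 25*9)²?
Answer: 3364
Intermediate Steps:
(167 - 25*9)² = (167 - 225)² = (-58)² = 3364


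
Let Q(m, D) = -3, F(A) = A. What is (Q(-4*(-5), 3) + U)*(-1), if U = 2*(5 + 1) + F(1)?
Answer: -10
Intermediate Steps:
U = 13 (U = 2*(5 + 1) + 1 = 2*6 + 1 = 12 + 1 = 13)
(Q(-4*(-5), 3) + U)*(-1) = (-3 + 13)*(-1) = 10*(-1) = -10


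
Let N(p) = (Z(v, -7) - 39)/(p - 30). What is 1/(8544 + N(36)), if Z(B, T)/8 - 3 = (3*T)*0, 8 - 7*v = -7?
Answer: 2/17083 ≈ 0.00011708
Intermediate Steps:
v = 15/7 (v = 8/7 - ⅐*(-7) = 8/7 + 1 = 15/7 ≈ 2.1429)
Z(B, T) = 24 (Z(B, T) = 24 + 8*((3*T)*0) = 24 + 8*0 = 24 + 0 = 24)
N(p) = -15/(-30 + p) (N(p) = (24 - 39)/(p - 30) = -15/(-30 + p))
1/(8544 + N(36)) = 1/(8544 - 15/(-30 + 36)) = 1/(8544 - 15/6) = 1/(8544 - 15*⅙) = 1/(8544 - 5/2) = 1/(17083/2) = 2/17083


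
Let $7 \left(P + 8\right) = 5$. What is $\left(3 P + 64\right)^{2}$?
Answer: $\frac{87025}{49} \approx 1776.0$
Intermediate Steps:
$P = - \frac{51}{7}$ ($P = -8 + \frac{1}{7} \cdot 5 = -8 + \frac{5}{7} = - \frac{51}{7} \approx -7.2857$)
$\left(3 P + 64\right)^{2} = \left(3 \left(- \frac{51}{7}\right) + 64\right)^{2} = \left(- \frac{153}{7} + 64\right)^{2} = \left(\frac{295}{7}\right)^{2} = \frac{87025}{49}$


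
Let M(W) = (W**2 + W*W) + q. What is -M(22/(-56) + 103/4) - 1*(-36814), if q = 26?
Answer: 3479199/98 ≈ 35502.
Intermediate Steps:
M(W) = 26 + 2*W**2 (M(W) = (W**2 + W*W) + 26 = (W**2 + W**2) + 26 = 2*W**2 + 26 = 26 + 2*W**2)
-M(22/(-56) + 103/4) - 1*(-36814) = -(26 + 2*(22/(-56) + 103/4)**2) - 1*(-36814) = -(26 + 2*(22*(-1/56) + 103*(1/4))**2) + 36814 = -(26 + 2*(-11/28 + 103/4)**2) + 36814 = -(26 + 2*(355/14)**2) + 36814 = -(26 + 2*(126025/196)) + 36814 = -(26 + 126025/98) + 36814 = -1*128573/98 + 36814 = -128573/98 + 36814 = 3479199/98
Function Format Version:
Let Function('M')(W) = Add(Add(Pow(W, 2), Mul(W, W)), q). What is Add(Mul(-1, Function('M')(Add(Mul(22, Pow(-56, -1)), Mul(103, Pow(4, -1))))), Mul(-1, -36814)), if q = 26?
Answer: Rational(3479199, 98) ≈ 35502.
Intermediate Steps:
Function('M')(W) = Add(26, Mul(2, Pow(W, 2))) (Function('M')(W) = Add(Add(Pow(W, 2), Mul(W, W)), 26) = Add(Add(Pow(W, 2), Pow(W, 2)), 26) = Add(Mul(2, Pow(W, 2)), 26) = Add(26, Mul(2, Pow(W, 2))))
Add(Mul(-1, Function('M')(Add(Mul(22, Pow(-56, -1)), Mul(103, Pow(4, -1))))), Mul(-1, -36814)) = Add(Mul(-1, Add(26, Mul(2, Pow(Add(Mul(22, Pow(-56, -1)), Mul(103, Pow(4, -1))), 2)))), Mul(-1, -36814)) = Add(Mul(-1, Add(26, Mul(2, Pow(Add(Mul(22, Rational(-1, 56)), Mul(103, Rational(1, 4))), 2)))), 36814) = Add(Mul(-1, Add(26, Mul(2, Pow(Add(Rational(-11, 28), Rational(103, 4)), 2)))), 36814) = Add(Mul(-1, Add(26, Mul(2, Pow(Rational(355, 14), 2)))), 36814) = Add(Mul(-1, Add(26, Mul(2, Rational(126025, 196)))), 36814) = Add(Mul(-1, Add(26, Rational(126025, 98))), 36814) = Add(Mul(-1, Rational(128573, 98)), 36814) = Add(Rational(-128573, 98), 36814) = Rational(3479199, 98)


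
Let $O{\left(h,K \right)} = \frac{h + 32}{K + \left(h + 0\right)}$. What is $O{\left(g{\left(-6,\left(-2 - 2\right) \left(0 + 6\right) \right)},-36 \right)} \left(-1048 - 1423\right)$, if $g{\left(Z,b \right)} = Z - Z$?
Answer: $\frac{19768}{9} \approx 2196.4$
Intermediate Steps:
$g{\left(Z,b \right)} = 0$
$O{\left(h,K \right)} = \frac{32 + h}{K + h}$
$O{\left(g{\left(-6,\left(-2 - 2\right) \left(0 + 6\right) \right)},-36 \right)} \left(-1048 - 1423\right) = \frac{32 + 0}{-36 + 0} \left(-1048 - 1423\right) = \frac{1}{-36} \cdot 32 \left(-2471\right) = \left(- \frac{1}{36}\right) 32 \left(-2471\right) = \left(- \frac{8}{9}\right) \left(-2471\right) = \frac{19768}{9}$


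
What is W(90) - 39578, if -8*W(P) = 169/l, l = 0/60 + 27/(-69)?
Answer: -2845729/72 ≈ -39524.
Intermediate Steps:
l = -9/23 (l = 0*(1/60) + 27*(-1/69) = 0 - 9/23 = -9/23 ≈ -0.39130)
W(P) = 3887/72 (W(P) = -169/(8*(-9/23)) = -169*(-23)/(8*9) = -⅛*(-3887/9) = 3887/72)
W(90) - 39578 = 3887/72 - 39578 = -2845729/72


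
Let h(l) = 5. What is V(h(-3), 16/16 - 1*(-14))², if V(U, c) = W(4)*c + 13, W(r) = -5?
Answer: 3844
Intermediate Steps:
V(U, c) = 13 - 5*c (V(U, c) = -5*c + 13 = 13 - 5*c)
V(h(-3), 16/16 - 1*(-14))² = (13 - 5*(16/16 - 1*(-14)))² = (13 - 5*(16*(1/16) + 14))² = (13 - 5*(1 + 14))² = (13 - 5*15)² = (13 - 75)² = (-62)² = 3844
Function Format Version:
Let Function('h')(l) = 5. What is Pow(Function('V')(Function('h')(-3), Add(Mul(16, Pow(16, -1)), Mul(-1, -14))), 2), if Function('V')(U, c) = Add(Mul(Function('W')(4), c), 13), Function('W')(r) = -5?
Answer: 3844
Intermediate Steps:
Function('V')(U, c) = Add(13, Mul(-5, c)) (Function('V')(U, c) = Add(Mul(-5, c), 13) = Add(13, Mul(-5, c)))
Pow(Function('V')(Function('h')(-3), Add(Mul(16, Pow(16, -1)), Mul(-1, -14))), 2) = Pow(Add(13, Mul(-5, Add(Mul(16, Pow(16, -1)), Mul(-1, -14)))), 2) = Pow(Add(13, Mul(-5, Add(Mul(16, Rational(1, 16)), 14))), 2) = Pow(Add(13, Mul(-5, Add(1, 14))), 2) = Pow(Add(13, Mul(-5, 15)), 2) = Pow(Add(13, -75), 2) = Pow(-62, 2) = 3844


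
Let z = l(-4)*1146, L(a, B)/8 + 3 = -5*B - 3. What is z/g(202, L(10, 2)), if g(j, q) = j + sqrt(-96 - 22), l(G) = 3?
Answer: 347238/20461 - 1719*I*sqrt(118)/20461 ≈ 16.971 - 0.91262*I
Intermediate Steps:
L(a, B) = -48 - 40*B (L(a, B) = -24 + 8*(-5*B - 3) = -24 + 8*(-3 - 5*B) = -24 + (-24 - 40*B) = -48 - 40*B)
g(j, q) = j + I*sqrt(118) (g(j, q) = j + sqrt(-118) = j + I*sqrt(118))
z = 3438 (z = 3*1146 = 3438)
z/g(202, L(10, 2)) = 3438/(202 + I*sqrt(118))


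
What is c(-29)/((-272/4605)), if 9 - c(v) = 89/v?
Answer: -805875/3944 ≈ -204.33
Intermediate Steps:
c(v) = 9 - 89/v
c(-29)/((-272/4605)) = (9 - 89/(-29))/((-272/4605)) = (9 - 89*(-1/29))/((-272*1/4605)) = (9 + 89/29)/(-272/4605) = (350/29)*(-4605/272) = -805875/3944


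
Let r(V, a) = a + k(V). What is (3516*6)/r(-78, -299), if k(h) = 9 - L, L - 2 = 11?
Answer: -7032/101 ≈ -69.624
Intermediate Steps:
L = 13 (L = 2 + 11 = 13)
k(h) = -4 (k(h) = 9 - 1*13 = 9 - 13 = -4)
r(V, a) = -4 + a (r(V, a) = a - 4 = -4 + a)
(3516*6)/r(-78, -299) = (3516*6)/(-4 - 299) = 21096/(-303) = 21096*(-1/303) = -7032/101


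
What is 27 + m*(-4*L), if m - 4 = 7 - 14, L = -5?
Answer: -33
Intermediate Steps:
m = -3 (m = 4 + (7 - 14) = 4 - 7 = -3)
27 + m*(-4*L) = 27 - (-12)*(-5) = 27 - 3*20 = 27 - 60 = -33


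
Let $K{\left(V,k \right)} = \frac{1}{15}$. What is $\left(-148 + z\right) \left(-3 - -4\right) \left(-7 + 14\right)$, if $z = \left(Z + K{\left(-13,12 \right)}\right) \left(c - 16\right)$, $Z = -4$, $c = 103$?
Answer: $- \frac{17157}{5} \approx -3431.4$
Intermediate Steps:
$K{\left(V,k \right)} = \frac{1}{15}$
$z = - \frac{1711}{5}$ ($z = \left(-4 + \frac{1}{15}\right) \left(103 - 16\right) = \left(- \frac{59}{15}\right) 87 = - \frac{1711}{5} \approx -342.2$)
$\left(-148 + z\right) \left(-3 - -4\right) \left(-7 + 14\right) = \left(-148 - \frac{1711}{5}\right) \left(-3 - -4\right) \left(-7 + 14\right) = - \frac{2451 \left(-3 + 4\right) 7}{5} = - \frac{2451 \cdot 1 \cdot 7}{5} = \left(- \frac{2451}{5}\right) 7 = - \frac{17157}{5}$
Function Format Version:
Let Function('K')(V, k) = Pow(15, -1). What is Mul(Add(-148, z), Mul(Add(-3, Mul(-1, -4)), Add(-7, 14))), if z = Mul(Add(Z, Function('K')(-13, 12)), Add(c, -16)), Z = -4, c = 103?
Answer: Rational(-17157, 5) ≈ -3431.4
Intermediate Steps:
Function('K')(V, k) = Rational(1, 15)
z = Rational(-1711, 5) (z = Mul(Add(-4, Rational(1, 15)), Add(103, -16)) = Mul(Rational(-59, 15), 87) = Rational(-1711, 5) ≈ -342.20)
Mul(Add(-148, z), Mul(Add(-3, Mul(-1, -4)), Add(-7, 14))) = Mul(Add(-148, Rational(-1711, 5)), Mul(Add(-3, Mul(-1, -4)), Add(-7, 14))) = Mul(Rational(-2451, 5), Mul(Add(-3, 4), 7)) = Mul(Rational(-2451, 5), Mul(1, 7)) = Mul(Rational(-2451, 5), 7) = Rational(-17157, 5)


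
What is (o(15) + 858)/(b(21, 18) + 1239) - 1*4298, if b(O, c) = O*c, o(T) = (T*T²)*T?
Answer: -2299461/539 ≈ -4266.2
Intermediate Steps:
o(T) = T⁴ (o(T) = T³*T = T⁴)
(o(15) + 858)/(b(21, 18) + 1239) - 1*4298 = (15⁴ + 858)/(21*18 + 1239) - 1*4298 = (50625 + 858)/(378 + 1239) - 4298 = 51483/1617 - 4298 = 51483*(1/1617) - 4298 = 17161/539 - 4298 = -2299461/539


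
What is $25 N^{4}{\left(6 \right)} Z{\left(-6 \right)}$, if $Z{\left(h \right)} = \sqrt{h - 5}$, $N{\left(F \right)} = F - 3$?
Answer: $2025 i \sqrt{11} \approx 6716.2 i$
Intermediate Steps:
$N{\left(F \right)} = -3 + F$
$Z{\left(h \right)} = \sqrt{-5 + h}$
$25 N^{4}{\left(6 \right)} Z{\left(-6 \right)} = 25 \left(-3 + 6\right)^{4} \sqrt{-5 - 6} = 25 \cdot 3^{4} \sqrt{-11} = 25 \cdot 81 i \sqrt{11} = 2025 i \sqrt{11}$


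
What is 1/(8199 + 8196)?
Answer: 1/16395 ≈ 6.0994e-5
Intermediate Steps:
1/(8199 + 8196) = 1/16395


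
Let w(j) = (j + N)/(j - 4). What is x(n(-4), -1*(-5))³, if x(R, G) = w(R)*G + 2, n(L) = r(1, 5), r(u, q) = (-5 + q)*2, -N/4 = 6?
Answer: 32768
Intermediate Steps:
N = -24 (N = -4*6 = -24)
r(u, q) = -10 + 2*q
n(L) = 0 (n(L) = -10 + 2*5 = -10 + 10 = 0)
w(j) = (-24 + j)/(-4 + j) (w(j) = (j - 24)/(j - 4) = (-24 + j)/(-4 + j))
x(R, G) = 2 + G*(-24 + R)/(-4 + R) (x(R, G) = ((-24 + R)/(-4 + R))*G + 2 = G*(-24 + R)/(-4 + R) + 2 = 2 + G*(-24 + R)/(-4 + R))
x(n(-4), -1*(-5))³ = ((-8 + 2*0 + (-1*(-5))*(-24 + 0))/(-4 + 0))³ = ((-8 + 0 + 5*(-24))/(-4))³ = (-(-8 + 0 - 120)/4)³ = (-¼*(-128))³ = 32³ = 32768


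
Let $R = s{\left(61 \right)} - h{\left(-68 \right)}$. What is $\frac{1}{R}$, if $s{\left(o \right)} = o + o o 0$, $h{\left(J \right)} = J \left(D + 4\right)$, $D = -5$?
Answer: $- \frac{1}{7} \approx -0.14286$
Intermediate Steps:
$h{\left(J \right)} = - J$ ($h{\left(J \right)} = J \left(-5 + 4\right) = J \left(-1\right) = - J$)
$s{\left(o \right)} = o$ ($s{\left(o \right)} = o + o^{2} \cdot 0 = o + 0 = o$)
$R = -7$ ($R = 61 - \left(-1\right) \left(-68\right) = 61 - 68 = -7$)
$\frac{1}{R} = \frac{1}{-7} = - \frac{1}{7}$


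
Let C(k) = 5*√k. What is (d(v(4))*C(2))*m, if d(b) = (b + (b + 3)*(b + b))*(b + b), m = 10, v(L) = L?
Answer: 24000*√2 ≈ 33941.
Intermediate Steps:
d(b) = 2*b*(b + 2*b*(3 + b)) (d(b) = (b + (3 + b)*(2*b))*(2*b) = (b + 2*b*(3 + b))*(2*b) = 2*b*(b + 2*b*(3 + b)))
(d(v(4))*C(2))*m = ((4²*(14 + 4*4))*(5*√2))*10 = ((16*(14 + 16))*(5*√2))*10 = ((16*30)*(5*√2))*10 = (480*(5*√2))*10 = (2400*√2)*10 = 24000*√2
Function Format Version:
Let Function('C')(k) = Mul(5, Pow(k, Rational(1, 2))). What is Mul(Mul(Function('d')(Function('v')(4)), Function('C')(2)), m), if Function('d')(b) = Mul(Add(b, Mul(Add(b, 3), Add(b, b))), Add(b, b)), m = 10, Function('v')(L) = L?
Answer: Mul(24000, Pow(2, Rational(1, 2))) ≈ 33941.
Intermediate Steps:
Function('d')(b) = Mul(2, b, Add(b, Mul(2, b, Add(3, b)))) (Function('d')(b) = Mul(Add(b, Mul(Add(3, b), Mul(2, b))), Mul(2, b)) = Mul(Add(b, Mul(2, b, Add(3, b))), Mul(2, b)) = Mul(2, b, Add(b, Mul(2, b, Add(3, b)))))
Mul(Mul(Function('d')(Function('v')(4)), Function('C')(2)), m) = Mul(Mul(Mul(Pow(4, 2), Add(14, Mul(4, 4))), Mul(5, Pow(2, Rational(1, 2)))), 10) = Mul(Mul(Mul(16, Add(14, 16)), Mul(5, Pow(2, Rational(1, 2)))), 10) = Mul(Mul(Mul(16, 30), Mul(5, Pow(2, Rational(1, 2)))), 10) = Mul(Mul(480, Mul(5, Pow(2, Rational(1, 2)))), 10) = Mul(Mul(2400, Pow(2, Rational(1, 2))), 10) = Mul(24000, Pow(2, Rational(1, 2)))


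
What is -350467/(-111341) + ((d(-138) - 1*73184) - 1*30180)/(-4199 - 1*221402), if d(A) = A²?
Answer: 88453978787/25118640941 ≈ 3.5214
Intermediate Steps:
-350467/(-111341) + ((d(-138) - 1*73184) - 1*30180)/(-4199 - 1*221402) = -350467/(-111341) + (((-138)² - 1*73184) - 1*30180)/(-4199 - 1*221402) = -350467*(-1/111341) + ((19044 - 73184) - 30180)/(-4199 - 221402) = 350467/111341 + (-54140 - 30180)/(-225601) = 350467/111341 - 84320*(-1/225601) = 350467/111341 + 84320/225601 = 88453978787/25118640941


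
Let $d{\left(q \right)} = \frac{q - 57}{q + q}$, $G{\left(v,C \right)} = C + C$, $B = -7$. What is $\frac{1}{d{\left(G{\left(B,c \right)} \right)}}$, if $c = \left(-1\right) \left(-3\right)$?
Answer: $- \frac{4}{17} \approx -0.23529$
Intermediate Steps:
$c = 3$
$G{\left(v,C \right)} = 2 C$
$d{\left(q \right)} = \frac{-57 + q}{2 q}$
$\frac{1}{d{\left(G{\left(B,c \right)} \right)}} = \frac{1}{\frac{1}{2} \frac{1}{2 \cdot 3} \left(-57 + 2 \cdot 3\right)} = \frac{1}{\frac{1}{2} \cdot \frac{1}{6} \left(-57 + 6\right)} = \frac{1}{\frac{1}{2} \cdot \frac{1}{6} \left(-51\right)} = \frac{1}{- \frac{17}{4}} = - \frac{4}{17}$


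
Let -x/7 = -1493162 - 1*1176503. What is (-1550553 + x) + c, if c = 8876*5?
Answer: 17181482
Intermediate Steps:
c = 44380
x = 18687655 (x = -7*(-1493162 - 1*1176503) = -7*(-1493162 - 1176503) = -7*(-2669665) = 18687655)
(-1550553 + x) + c = (-1550553 + 18687655) + 44380 = 17137102 + 44380 = 17181482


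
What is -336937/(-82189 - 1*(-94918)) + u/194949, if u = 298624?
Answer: -20628115439/827168607 ≈ -24.938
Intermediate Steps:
-336937/(-82189 - 1*(-94918)) + u/194949 = -336937/(-82189 - 1*(-94918)) + 298624/194949 = -336937/(-82189 + 94918) + 298624*(1/194949) = -336937/12729 + 298624/194949 = -20628115439/827168607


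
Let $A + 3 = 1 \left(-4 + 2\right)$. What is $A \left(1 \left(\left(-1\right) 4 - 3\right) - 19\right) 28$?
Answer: $3640$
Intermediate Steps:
$A = -5$ ($A = -3 + 1 \left(-4 + 2\right) = -3 + 1 \left(-2\right) = -3 - 2 = -5$)
$A \left(1 \left(\left(-1\right) 4 - 3\right) - 19\right) 28 = - 5 \left(1 \left(\left(-1\right) 4 - 3\right) - 19\right) 28 = - 5 \left(1 \left(-4 - 3\right) - 19\right) 28 = - 5 \left(1 \left(-7\right) - 19\right) 28 = - 5 \left(-7 - 19\right) 28 = \left(-5\right) \left(-26\right) 28 = 130 \cdot 28 = 3640$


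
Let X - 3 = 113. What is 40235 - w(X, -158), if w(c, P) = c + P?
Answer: 40277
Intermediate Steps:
X = 116 (X = 3 + 113 = 116)
w(c, P) = P + c
40235 - w(X, -158) = 40235 - (-158 + 116) = 40235 - 1*(-42) = 40235 + 42 = 40277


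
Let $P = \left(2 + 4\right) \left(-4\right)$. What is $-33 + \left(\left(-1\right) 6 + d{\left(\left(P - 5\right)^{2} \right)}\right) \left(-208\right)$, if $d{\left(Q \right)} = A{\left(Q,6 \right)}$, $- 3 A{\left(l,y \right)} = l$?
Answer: $\frac{178573}{3} \approx 59524.0$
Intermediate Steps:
$A{\left(l,y \right)} = - \frac{l}{3}$
$P = -24$ ($P = 6 \left(-4\right) = -24$)
$d{\left(Q \right)} = - \frac{Q}{3}$
$-33 + \left(\left(-1\right) 6 + d{\left(\left(P - 5\right)^{2} \right)}\right) \left(-208\right) = -33 + \left(\left(-1\right) 6 - \frac{\left(-24 - 5\right)^{2}}{3}\right) \left(-208\right) = -33 + \left(-6 - \frac{\left(-29\right)^{2}}{3}\right) \left(-208\right) = -33 + \left(-6 - \frac{841}{3}\right) \left(-208\right) = -33 - - \frac{178672}{3} = -33 + \frac{178672}{3} = \frac{178573}{3}$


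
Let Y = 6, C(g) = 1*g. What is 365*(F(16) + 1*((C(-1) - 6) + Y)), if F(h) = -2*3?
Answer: -2555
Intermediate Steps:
C(g) = g
F(h) = -6
365*(F(16) + 1*((C(-1) - 6) + Y)) = 365*(-6 + 1*((-1 - 6) + 6)) = 365*(-6 + 1*(-7 + 6)) = 365*(-6 + 1*(-1)) = 365*(-6 - 1) = 365*(-7) = -2555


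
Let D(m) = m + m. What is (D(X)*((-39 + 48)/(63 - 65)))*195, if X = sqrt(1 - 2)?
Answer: -1755*I ≈ -1755.0*I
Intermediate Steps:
X = I (X = sqrt(-1) = I ≈ 1.0*I)
D(m) = 2*m
(D(X)*((-39 + 48)/(63 - 65)))*195 = ((2*I)*((-39 + 48)/(63 - 65)))*195 = ((2*I)*(9/(-2)))*195 = ((2*I)*(9*(-1/2)))*195 = ((2*I)*(-9/2))*195 = -9*I*195 = -1755*I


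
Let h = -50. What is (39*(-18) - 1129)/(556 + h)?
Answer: -1831/506 ≈ -3.6186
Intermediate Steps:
(39*(-18) - 1129)/(556 + h) = (39*(-18) - 1129)/(556 - 50) = (-702 - 1129)/506 = -1831*1/506 = -1831/506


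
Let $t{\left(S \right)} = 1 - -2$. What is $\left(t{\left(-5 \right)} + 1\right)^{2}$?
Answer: $16$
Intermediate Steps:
$t{\left(S \right)} = 3$ ($t{\left(S \right)} = 1 + 2 = 3$)
$\left(t{\left(-5 \right)} + 1\right)^{2} = \left(3 + 1\right)^{2} = 4^{2} = 16$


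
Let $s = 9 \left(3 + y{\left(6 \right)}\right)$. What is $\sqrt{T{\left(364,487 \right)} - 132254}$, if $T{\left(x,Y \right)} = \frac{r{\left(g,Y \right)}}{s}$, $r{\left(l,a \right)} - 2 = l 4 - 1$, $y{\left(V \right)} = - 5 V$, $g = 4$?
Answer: $\frac{i \sqrt{96413217}}{27} \approx 363.67 i$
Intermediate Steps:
$r{\left(l,a \right)} = 1 + 4 l$ ($r{\left(l,a \right)} = 2 + \left(l 4 - 1\right) = 2 + \left(4 l - 1\right) = 2 + \left(-1 + 4 l\right) = 1 + 4 l$)
$s = -243$ ($s = 9 \left(3 - 30\right) = 9 \left(-27\right) = -243$)
$T{\left(x,Y \right)} = - \frac{17}{243}$ ($T{\left(x,Y \right)} = \frac{1 + 4 \cdot 4}{-243} = \left(1 + 16\right) \left(- \frac{1}{243}\right) = 17 \left(- \frac{1}{243}\right) = - \frac{17}{243}$)
$\sqrt{T{\left(364,487 \right)} - 132254} = \sqrt{- \frac{17}{243} - 132254} = \sqrt{- \frac{32137739}{243}} = \frac{i \sqrt{96413217}}{27}$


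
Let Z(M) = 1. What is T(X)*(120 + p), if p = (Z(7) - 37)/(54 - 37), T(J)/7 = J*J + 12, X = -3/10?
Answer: 4239963/425 ≈ 9976.4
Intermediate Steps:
X = -3/10 (X = -3*1/10 = -3/10 ≈ -0.30000)
T(J) = 84 + 7*J**2 (T(J) = 7*(J*J + 12) = 7*(J**2 + 12) = 7*(12 + J**2) = 84 + 7*J**2)
p = -36/17 (p = (1 - 37)/(54 - 37) = -36/17 ≈ -2.1176)
T(X)*(120 + p) = (84 + 7*(-3/10)**2)*(120 - 36/17) = (84 + 7*(9/100))*(2004/17) = (84 + 63/100)*(2004/17) = (8463/100)*(2004/17) = 4239963/425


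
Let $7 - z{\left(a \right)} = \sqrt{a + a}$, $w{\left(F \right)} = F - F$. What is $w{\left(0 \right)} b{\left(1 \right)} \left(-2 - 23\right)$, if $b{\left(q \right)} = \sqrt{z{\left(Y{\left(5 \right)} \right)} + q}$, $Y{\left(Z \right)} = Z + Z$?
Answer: $0$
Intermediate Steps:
$w{\left(F \right)} = 0$
$Y{\left(Z \right)} = 2 Z$
$z{\left(a \right)} = 7 - \sqrt{2} \sqrt{a}$ ($z{\left(a \right)} = 7 - \sqrt{a + a} = 7 - \sqrt{2 a} = 7 - \sqrt{2} \sqrt{a}$)
$b{\left(q \right)} = \sqrt{7 + q - 2 \sqrt{5}}$ ($b{\left(q \right)} = \sqrt{\left(7 - \sqrt{2} \sqrt{2 \cdot 5}\right) + q} = \sqrt{\left(7 - \sqrt{2} \sqrt{10}\right) + q} = \sqrt{\left(7 - 2 \sqrt{5}\right) + q} = \sqrt{7 + q - 2 \sqrt{5}}$)
$w{\left(0 \right)} b{\left(1 \right)} \left(-2 - 23\right) = 0 \sqrt{7 + 1 - 2 \sqrt{5}} \left(-2 - 23\right) = 0 \sqrt{8 - 2 \sqrt{5}} \left(-2 - 23\right) = 0 \left(-25\right) = 0$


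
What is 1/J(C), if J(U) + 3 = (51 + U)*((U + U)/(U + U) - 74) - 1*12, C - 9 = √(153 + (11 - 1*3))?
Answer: -4395/18458056 + 73*√161/18458056 ≈ -0.00018793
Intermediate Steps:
C = 9 + √161 (C = 9 + √(153 + (11 - 1*3)) = 9 + √(153 + (11 - 3)) = 9 + √(153 + 8) = 9 + √161 ≈ 21.689)
J(U) = -3738 - 73*U (J(U) = -3 + ((51 + U)*((U + U)/(U + U) - 74) - 1*12) = -3 + ((51 + U)*((2*U)/((2*U)) - 74) - 12) = -3 + ((51 + U)*((2*U)*(1/(2*U)) - 74) - 12) = -3 + ((51 + U)*(1 - 74) - 12) = -3 + ((51 + U)*(-73) - 12) = -3 + ((-3723 - 73*U) - 12) = -3 + (-3735 - 73*U) = -3738 - 73*U)
1/J(C) = 1/(-3738 - 73*(9 + √161)) = 1/(-3738 + (-657 - 73*√161)) = 1/(-4395 - 73*√161)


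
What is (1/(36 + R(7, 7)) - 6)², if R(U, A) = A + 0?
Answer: 66049/1849 ≈ 35.721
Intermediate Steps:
R(U, A) = A
(1/(36 + R(7, 7)) - 6)² = (1/(36 + 7) - 6)² = (1/43 - 6)² = (-257/43)² = 66049/1849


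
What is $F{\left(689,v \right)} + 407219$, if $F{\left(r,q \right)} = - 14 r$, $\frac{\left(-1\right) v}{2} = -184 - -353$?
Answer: $397573$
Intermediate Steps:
$v = -338$ ($v = - 2 \left(-184 - -353\right) = - 2 \left(-184 + 353\right) = \left(-2\right) 169 = -338$)
$F{\left(689,v \right)} + 407219 = \left(-14\right) 689 + 407219 = -9646 + 407219 = 397573$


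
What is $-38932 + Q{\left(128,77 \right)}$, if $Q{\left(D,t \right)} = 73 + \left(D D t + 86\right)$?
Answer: $1222795$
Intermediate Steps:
$Q{\left(D,t \right)} = 159 + t D^{2}$ ($Q{\left(D,t \right)} = 73 + \left(D^{2} t + 86\right) = 73 + \left(t D^{2} + 86\right) = 73 + \left(86 + t D^{2}\right) = 159 + t D^{2}$)
$-38932 + Q{\left(128,77 \right)} = -38932 + \left(159 + 77 \cdot 128^{2}\right) = -38932 + \left(159 + 77 \cdot 16384\right) = -38932 + \left(159 + 1261568\right) = -38932 + 1261727 = 1222795$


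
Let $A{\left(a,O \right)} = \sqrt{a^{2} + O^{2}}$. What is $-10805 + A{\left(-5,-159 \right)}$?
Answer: $-10805 + \sqrt{25306} \approx -10646.0$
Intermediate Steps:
$A{\left(a,O \right)} = \sqrt{O^{2} + a^{2}}$
$-10805 + A{\left(-5,-159 \right)} = -10805 + \sqrt{\left(-159\right)^{2} + \left(-5\right)^{2}} = -10805 + \sqrt{25281 + 25} = -10805 + \sqrt{25306}$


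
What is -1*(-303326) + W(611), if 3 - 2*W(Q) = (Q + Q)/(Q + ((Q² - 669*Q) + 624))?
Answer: 1596109399/5262 ≈ 3.0333e+5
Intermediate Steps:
W(Q) = 3/2 - Q/(624 + Q² - 668*Q) (W(Q) = 3/2 - (Q + Q)/(2*(Q + ((Q² - 669*Q) + 624))) = 3/2 - 2*Q/(2*(Q + (624 + Q² - 669*Q))) = 3/2 - 2*Q/(2*(624 + Q² - 668*Q)) = 3/2 - Q/(624 + Q² - 668*Q))
-1*(-303326) + W(611) = -1*(-303326) + (1872 - 2006*611 + 3*611²)/(2*(624 + 611² - 668*611)) = 303326 + (1872 - 1225666 + 3*373321)/(2*(624 + 373321 - 408148)) = 303326 + (½)*(1872 - 1225666 + 1119963)/(-34203) = 303326 + (½)*(-1/34203)*(-103831) = 303326 + 7987/5262 = 1596109399/5262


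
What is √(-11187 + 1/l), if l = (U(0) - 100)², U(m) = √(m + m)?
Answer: I*√111869999/100 ≈ 105.77*I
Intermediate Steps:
U(m) = √2*√m (U(m) = √(2*m) = √2*√m)
l = 10000 (l = (√2*√0 - 100)² = (√2*0 - 100)² = (0 - 100)² = (-100)² = 10000)
√(-11187 + 1/l) = √(-11187 + 1/10000) = √(-111869999/10000) = I*√111869999/100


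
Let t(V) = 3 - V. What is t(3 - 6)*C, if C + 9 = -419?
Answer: -2568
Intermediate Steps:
C = -428 (C = -9 - 419 = -428)
t(3 - 6)*C = (3 - (3 - 6))*(-428) = (3 - 1*(-3))*(-428) = (3 + 3)*(-428) = 6*(-428) = -2568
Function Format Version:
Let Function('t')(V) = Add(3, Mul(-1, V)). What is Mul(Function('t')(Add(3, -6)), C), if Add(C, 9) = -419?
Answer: -2568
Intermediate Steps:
C = -428 (C = Add(-9, -419) = -428)
Mul(Function('t')(Add(3, -6)), C) = Mul(Add(3, Mul(-1, Add(3, -6))), -428) = Mul(Add(3, Mul(-1, -3)), -428) = Mul(Add(3, 3), -428) = Mul(6, -428) = -2568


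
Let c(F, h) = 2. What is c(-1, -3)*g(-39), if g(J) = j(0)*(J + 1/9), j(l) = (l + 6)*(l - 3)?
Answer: 1400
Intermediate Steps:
j(l) = (-3 + l)*(6 + l) (j(l) = (6 + l)*(-3 + l) = (-3 + l)*(6 + l))
g(J) = -2 - 18*J (g(J) = (-18 + 0² + 3*0)*(J + 1/9) = (-18 + 0 + 0)*(J + ⅑) = -18*(⅑ + J) = -2 - 18*J)
c(-1, -3)*g(-39) = 2*(-2 - 18*(-39)) = 2*(-2 + 702) = 2*700 = 1400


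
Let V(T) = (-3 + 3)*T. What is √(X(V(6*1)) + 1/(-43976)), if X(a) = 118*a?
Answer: I*√10994/21988 ≈ 0.0047686*I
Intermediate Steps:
V(T) = 0 (V(T) = 0*T = 0)
√(X(V(6*1)) + 1/(-43976)) = √(118*0 + 1/(-43976)) = √(0 - 1/43976) = √(-1/43976) = I*√10994/21988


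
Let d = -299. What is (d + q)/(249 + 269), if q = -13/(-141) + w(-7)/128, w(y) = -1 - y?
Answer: -2696921/4674432 ≈ -0.57695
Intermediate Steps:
q = 1255/9024 (q = -13/(-141) + (-1 - 1*(-7))/128 = -13*(-1/141) + (-1 + 7)*(1/128) = 13/141 + 6*(1/128) = 13/141 + 3/64 = 1255/9024 ≈ 0.13907)
(d + q)/(249 + 269) = (-299 + 1255/9024)/(249 + 269) = -2696921/9024/518 = -2696921/9024*1/518 = -2696921/4674432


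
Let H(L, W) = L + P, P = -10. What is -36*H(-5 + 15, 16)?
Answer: 0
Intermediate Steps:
H(L, W) = -10 + L (H(L, W) = L - 10 = -10 + L)
-36*H(-5 + 15, 16) = -36*(-10 + (-5 + 15)) = -36*(-10 + 10) = -36*0 = 0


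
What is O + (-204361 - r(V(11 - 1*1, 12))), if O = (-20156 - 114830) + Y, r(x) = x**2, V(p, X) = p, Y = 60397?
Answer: -279050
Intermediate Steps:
O = -74589 (O = (-20156 - 114830) + 60397 = -134986 + 60397 = -74589)
O + (-204361 - r(V(11 - 1*1, 12))) = -74589 + (-204361 - (11 - 1*1)**2) = -74589 + (-204361 - (11 - 1)**2) = -74589 + (-204361 - 1*10**2) = -74589 + (-204361 - 1*100) = -74589 + (-204361 - 100) = -74589 - 204461 = -279050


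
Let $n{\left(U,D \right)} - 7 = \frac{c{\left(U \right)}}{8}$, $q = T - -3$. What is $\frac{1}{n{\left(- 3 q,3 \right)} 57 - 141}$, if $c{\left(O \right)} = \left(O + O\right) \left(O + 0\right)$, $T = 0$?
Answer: $\frac{4}{5649} \approx 0.00070809$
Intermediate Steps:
$q = 3$ ($q = 0 - -3 = 0 + 3 = 3$)
$c{\left(O \right)} = 2 O^{2}$ ($c{\left(O \right)} = 2 O O = 2 O^{2}$)
$n{\left(U,D \right)} = 7 + \frac{U^{2}}{4}$ ($n{\left(U,D \right)} = 7 + \frac{2 U^{2}}{8} = 7 + 2 U^{2} \cdot \frac{1}{8} = 7 + \frac{U^{2}}{4}$)
$\frac{1}{n{\left(- 3 q,3 \right)} 57 - 141} = \frac{1}{\left(7 + \frac{\left(\left(-3\right) 3\right)^{2}}{4}\right) 57 - 141} = \frac{1}{\left(7 + \frac{\left(-9\right)^{2}}{4}\right) 57 - 141} = \frac{1}{\left(7 + \frac{1}{4} \cdot 81\right) 57 - 141} = \frac{1}{\left(7 + \frac{81}{4}\right) 57 - 141} = \frac{1}{\frac{109}{4} \cdot 57 - 141} = \frac{1}{\frac{6213}{4} - 141} = \frac{1}{\frac{5649}{4}} = \frac{4}{5649}$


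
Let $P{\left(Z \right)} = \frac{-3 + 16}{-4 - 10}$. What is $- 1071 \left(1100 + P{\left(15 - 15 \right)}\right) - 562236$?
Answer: $- \frac{3478683}{2} \approx -1.7393 \cdot 10^{6}$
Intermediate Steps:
$P{\left(Z \right)} = - \frac{13}{14}$ ($P{\left(Z \right)} = \frac{13}{-14} = 13 \left(- \frac{1}{14}\right) = - \frac{13}{14}$)
$- 1071 \left(1100 + P{\left(15 - 15 \right)}\right) - 562236 = - 1071 \left(1100 - \frac{13}{14}\right) - 562236 = \left(-1071\right) \frac{15387}{14} - 562236 = - \frac{2354211}{2} - 562236 = - \frac{3478683}{2}$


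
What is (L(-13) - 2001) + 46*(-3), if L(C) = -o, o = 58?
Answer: -2197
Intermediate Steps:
L(C) = -58 (L(C) = -1*58 = -58)
(L(-13) - 2001) + 46*(-3) = (-58 - 2001) + 46*(-3) = -2059 - 138 = -2197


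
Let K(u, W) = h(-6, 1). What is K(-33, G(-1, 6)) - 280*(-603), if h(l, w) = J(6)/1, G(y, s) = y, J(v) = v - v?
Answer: 168840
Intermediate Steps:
J(v) = 0
h(l, w) = 0 (h(l, w) = 0/1 = 0*1 = 0)
K(u, W) = 0
K(-33, G(-1, 6)) - 280*(-603) = 0 - 280*(-603) = 0 + 168840 = 168840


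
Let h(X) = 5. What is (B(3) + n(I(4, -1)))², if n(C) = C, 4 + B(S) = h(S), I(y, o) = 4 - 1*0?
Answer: 25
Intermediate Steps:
I(y, o) = 4 (I(y, o) = 4 + 0 = 4)
B(S) = 1 (B(S) = -4 + 5 = 1)
(B(3) + n(I(4, -1)))² = (1 + 4)² = 5² = 25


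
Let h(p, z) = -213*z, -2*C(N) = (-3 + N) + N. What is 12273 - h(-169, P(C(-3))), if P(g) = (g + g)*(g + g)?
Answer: 29526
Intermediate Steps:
C(N) = 3/2 - N (C(N) = -((-3 + N) + N)/2 = -(-3 + 2*N)/2 = 3/2 - N)
P(g) = 4*g² (P(g) = (2*g)*(2*g) = 4*g²)
12273 - h(-169, P(C(-3))) = 12273 - (-213)*4*(3/2 - 1*(-3))² = 12273 - (-213)*4*(3/2 + 3)² = 12273 - (-213)*4*(9/2)² = 12273 - (-213)*4*(81/4) = 12273 - (-213)*81 = 12273 - 1*(-17253) = 12273 + 17253 = 29526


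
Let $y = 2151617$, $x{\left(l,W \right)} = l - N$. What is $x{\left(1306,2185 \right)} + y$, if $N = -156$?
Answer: $2153079$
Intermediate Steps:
$x{\left(l,W \right)} = 156 + l$ ($x{\left(l,W \right)} = l - -156 = l + 156 = 156 + l$)
$x{\left(1306,2185 \right)} + y = \left(156 + 1306\right) + 2151617 = 1462 + 2151617 = 2153079$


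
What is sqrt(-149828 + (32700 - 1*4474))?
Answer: I*sqrt(121602) ≈ 348.71*I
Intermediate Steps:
sqrt(-149828 + (32700 - 1*4474)) = sqrt(-149828 + (32700 - 4474)) = sqrt(-149828 + 28226) = sqrt(-121602) = I*sqrt(121602)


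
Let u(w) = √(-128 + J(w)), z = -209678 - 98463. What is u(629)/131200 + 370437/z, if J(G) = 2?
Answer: -370437/308141 + 3*I*√14/131200 ≈ -1.2022 + 8.5556e-5*I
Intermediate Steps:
z = -308141
u(w) = 3*I*√14 (u(w) = √(-128 + 2) = √(-126) = 3*I*√14)
u(629)/131200 + 370437/z = (3*I*√14)/131200 + 370437/(-308141) = (3*I*√14)*(1/131200) + 370437*(-1/308141) = 3*I*√14/131200 - 370437/308141 = -370437/308141 + 3*I*√14/131200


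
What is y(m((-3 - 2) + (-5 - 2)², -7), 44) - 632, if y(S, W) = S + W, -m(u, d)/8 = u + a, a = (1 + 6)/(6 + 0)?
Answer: -2848/3 ≈ -949.33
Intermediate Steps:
a = 7/6 ≈ 1.1667
m(u, d) = -28/3 - 8*u (m(u, d) = -8*(u + 7/6) = -8*(7/6 + u) = -28/3 - 8*u)
y(m((-3 - 2) + (-5 - 2)², -7), 44) - 632 = ((-28/3 - 8*((-3 - 2) + (-5 - 2)²)) + 44) - 632 = ((-28/3 - 8*(-5 + (-7)²)) + 44) - 632 = ((-28/3 - 8*(-5 + 49)) + 44) - 632 = ((-28/3 - 8*44) + 44) - 632 = ((-28/3 - 352) + 44) - 632 = (-1084/3 + 44) - 632 = -952/3 - 632 = -2848/3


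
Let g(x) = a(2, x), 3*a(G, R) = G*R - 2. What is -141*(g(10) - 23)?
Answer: 2397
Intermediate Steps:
a(G, R) = -2/3 + G*R/3 (a(G, R) = (G*R - 2)/3 = (-2 + G*R)/3 = -2/3 + G*R/3)
g(x) = -2/3 + 2*x/3 (g(x) = -2/3 + (1/3)*2*x = -2/3 + 2*x/3)
-141*(g(10) - 23) = -141*((-2/3 + (2/3)*10) - 23) = -141*((-2/3 + 20/3) - 23) = -141*(6 - 23) = -141*(-17) = 2397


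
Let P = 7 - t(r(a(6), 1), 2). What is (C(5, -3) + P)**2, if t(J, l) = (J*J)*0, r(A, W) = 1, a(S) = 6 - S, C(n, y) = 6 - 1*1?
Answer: 144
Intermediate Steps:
C(n, y) = 5 (C(n, y) = 6 - 1 = 5)
t(J, l) = 0 (t(J, l) = J**2*0 = 0)
P = 7 (P = 7 - 1*0 = 7 + 0 = 7)
(C(5, -3) + P)**2 = (5 + 7)**2 = 12**2 = 144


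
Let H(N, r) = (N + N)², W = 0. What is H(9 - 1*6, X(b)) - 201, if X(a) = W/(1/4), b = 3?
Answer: -165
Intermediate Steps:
X(a) = 0 (X(a) = 0/(1/4) = 0/(¼) = 0*4 = 0)
H(N, r) = 4*N² (H(N, r) = (2*N)² = 4*N²)
H(9 - 1*6, X(b)) - 201 = 4*(9 - 1*6)² - 201 = 4*(9 - 6)² - 201 = 4*3² - 201 = 4*9 - 201 = 36 - 201 = -165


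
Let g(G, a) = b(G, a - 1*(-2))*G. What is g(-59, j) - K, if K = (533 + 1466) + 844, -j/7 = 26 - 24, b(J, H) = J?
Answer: 638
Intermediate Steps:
j = -14 (j = -7*(26 - 24) = -7*2 = -14)
g(G, a) = G² (g(G, a) = G*G = G²)
K = 2843 (K = 1999 + 844 = 2843)
g(-59, j) - K = (-59)² - 1*2843 = 3481 - 2843 = 638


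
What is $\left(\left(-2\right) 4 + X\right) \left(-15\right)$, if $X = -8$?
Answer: $240$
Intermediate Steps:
$\left(\left(-2\right) 4 + X\right) \left(-15\right) = \left(\left(-2\right) 4 - 8\right) \left(-15\right) = \left(-8 - 8\right) \left(-15\right) = \left(-16\right) \left(-15\right) = 240$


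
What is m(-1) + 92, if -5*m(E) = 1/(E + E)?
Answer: 921/10 ≈ 92.100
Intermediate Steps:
m(E) = -1/(10*E) (m(E) = -1/(5*(E + E)) = -1/(2*E)/5 = -1/(10*E))
m(-1) + 92 = -⅒/(-1) + 92 = -⅒*(-1) + 92 = ⅒ + 92 = 921/10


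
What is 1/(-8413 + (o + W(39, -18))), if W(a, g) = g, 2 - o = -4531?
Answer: -1/3898 ≈ -0.00025654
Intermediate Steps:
o = 4533 (o = 2 - 1*(-4531) = 2 + 4531 = 4533)
1/(-8413 + (o + W(39, -18))) = 1/(-8413 + (4533 - 18)) = 1/(-8413 + 4515) = 1/(-3898) = -1/3898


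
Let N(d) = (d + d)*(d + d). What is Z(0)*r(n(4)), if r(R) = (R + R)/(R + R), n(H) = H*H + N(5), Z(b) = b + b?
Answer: 0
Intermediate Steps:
Z(b) = 2*b
N(d) = 4*d² (N(d) = (2*d)*(2*d) = 4*d²)
n(H) = 100 + H² (n(H) = H*H + 4*5² = H² + 4*25 = H² + 100 = 100 + H²)
r(R) = 1 (r(R) = (2*R)/((2*R)) = (2*R)*(1/(2*R)) = 1)
Z(0)*r(n(4)) = (2*0)*1 = 0*1 = 0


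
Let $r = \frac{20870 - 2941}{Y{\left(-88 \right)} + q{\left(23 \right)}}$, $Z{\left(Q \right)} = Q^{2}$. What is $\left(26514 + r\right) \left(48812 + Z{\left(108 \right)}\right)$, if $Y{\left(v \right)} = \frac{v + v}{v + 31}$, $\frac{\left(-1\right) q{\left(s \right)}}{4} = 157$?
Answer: $\frac{1097182023501}{685} \approx 1.6017 \cdot 10^{9}$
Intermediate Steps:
$q{\left(s \right)} = -628$ ($q{\left(s \right)} = \left(-4\right) 157 = -628$)
$Y{\left(v \right)} = \frac{2 v}{31 + v}$
$r = - \frac{1021953}{35620}$ ($r = \frac{20870 - 2941}{2 \left(-88\right) \frac{1}{31 - 88} - 628} = \frac{17929}{2 \left(-88\right) \frac{1}{-57} - 628} = \frac{17929}{2 \left(-88\right) \left(- \frac{1}{57}\right) - 628} = \frac{17929}{\frac{176}{57} - 628} = \frac{17929}{- \frac{35620}{57}} = 17929 \left(- \frac{57}{35620}\right) = - \frac{1021953}{35620} \approx -28.69$)
$\left(26514 + r\right) \left(48812 + Z{\left(108 \right)}\right) = \left(26514 - \frac{1021953}{35620}\right) \left(48812 + 108^{2}\right) = \frac{943406727 \left(48812 + 11664\right)}{35620} = \frac{943406727}{35620} \cdot 60476 = \frac{1097182023501}{685}$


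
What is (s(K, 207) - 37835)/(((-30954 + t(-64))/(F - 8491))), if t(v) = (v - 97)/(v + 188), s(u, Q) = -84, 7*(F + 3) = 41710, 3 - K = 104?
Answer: -11921473584/3838457 ≈ -3105.8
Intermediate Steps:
K = -101 (K = 3 - 1*104 = 3 - 104 = -101)
F = 41689/7 (F = -3 + (⅐)*41710 = -3 + 41710/7 = 41689/7 ≈ 5955.6)
t(v) = (-97 + v)/(188 + v)
(s(K, 207) - 37835)/(((-30954 + t(-64))/(F - 8491))) = (-84 - 37835)/(((-30954 + (-97 - 64)/(188 - 64))/(41689/7 - 8491))) = -37919*(-17748/(7*(-30954 - 161/124))) = -37919/((-3838457/124*(-7/17748))) = -37919/26869199/2200752 = -37919*2200752/26869199 = -11921473584/3838457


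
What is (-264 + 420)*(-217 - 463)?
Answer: -106080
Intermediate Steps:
(-264 + 420)*(-217 - 463) = 156*(-680) = -106080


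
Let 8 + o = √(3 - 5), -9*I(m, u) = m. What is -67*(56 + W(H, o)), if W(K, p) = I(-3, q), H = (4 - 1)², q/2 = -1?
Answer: -11323/3 ≈ -3774.3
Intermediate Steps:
q = -2 (q = 2*(-1) = -2)
I(m, u) = -m/9
o = -8 + I*√2 (o = -8 + √(3 - 5) = -8 + √(-2) = -8 + I*√2 ≈ -8.0 + 1.4142*I)
H = 9 (H = 3² = 9)
W(K, p) = ⅓ (W(K, p) = -⅑*(-3) = ⅓)
-67*(56 + W(H, o)) = -67*(56 + ⅓) = -67*169/3 = -11323/3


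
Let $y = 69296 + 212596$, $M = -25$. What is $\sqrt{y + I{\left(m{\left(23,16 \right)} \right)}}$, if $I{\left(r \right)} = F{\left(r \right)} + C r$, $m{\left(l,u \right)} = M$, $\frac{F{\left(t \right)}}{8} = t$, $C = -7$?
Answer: $\sqrt{281867} \approx 530.91$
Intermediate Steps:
$F{\left(t \right)} = 8 t$
$m{\left(l,u \right)} = -25$
$y = 281892$
$I{\left(r \right)} = r$ ($I{\left(r \right)} = 8 r - 7 r = r$)
$\sqrt{y + I{\left(m{\left(23,16 \right)} \right)}} = \sqrt{281892 - 25} = \sqrt{281867}$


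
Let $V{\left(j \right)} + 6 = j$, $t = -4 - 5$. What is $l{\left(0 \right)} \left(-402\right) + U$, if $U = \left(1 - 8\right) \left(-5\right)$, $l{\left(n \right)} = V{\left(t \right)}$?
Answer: $6065$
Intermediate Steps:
$t = -9$ ($t = -4 - 5 = -9$)
$V{\left(j \right)} = -6 + j$
$l{\left(n \right)} = -15$ ($l{\left(n \right)} = -6 - 9 = -15$)
$U = 35$ ($U = \left(-7\right) \left(-5\right) = 35$)
$l{\left(0 \right)} \left(-402\right) + U = \left(-15\right) \left(-402\right) + 35 = 6030 + 35 = 6065$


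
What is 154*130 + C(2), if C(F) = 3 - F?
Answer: 20021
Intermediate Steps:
154*130 + C(2) = 154*130 + (3 - 1*2) = 20020 + (3 - 2) = 20020 + 1 = 20021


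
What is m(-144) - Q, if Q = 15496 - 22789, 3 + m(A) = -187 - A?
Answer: 7247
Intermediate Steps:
m(A) = -190 - A (m(A) = -3 + (-187 - A) = -190 - A)
Q = -7293
m(-144) - Q = (-190 - 1*(-144)) - 1*(-7293) = (-190 + 144) + 7293 = -46 + 7293 = 7247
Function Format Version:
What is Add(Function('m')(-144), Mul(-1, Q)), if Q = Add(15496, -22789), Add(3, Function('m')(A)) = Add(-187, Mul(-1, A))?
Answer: 7247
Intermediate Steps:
Function('m')(A) = Add(-190, Mul(-1, A)) (Function('m')(A) = Add(-3, Add(-187, Mul(-1, A))) = Add(-190, Mul(-1, A)))
Q = -7293
Add(Function('m')(-144), Mul(-1, Q)) = Add(Add(-190, Mul(-1, -144)), Mul(-1, -7293)) = Add(Add(-190, 144), 7293) = Add(-46, 7293) = 7247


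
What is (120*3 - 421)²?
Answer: 3721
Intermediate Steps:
(120*3 - 421)² = (360 - 421)² = (-61)² = 3721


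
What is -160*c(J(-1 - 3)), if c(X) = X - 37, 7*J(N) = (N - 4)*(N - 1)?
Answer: 35040/7 ≈ 5005.7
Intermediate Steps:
J(N) = (-1 + N)*(-4 + N)/7 (J(N) = ((N - 4)*(N - 1))/7 = ((-4 + N)*(-1 + N))/7 = ((-1 + N)*(-4 + N))/7 = (-1 + N)*(-4 + N)/7)
c(X) = -37 + X
-160*c(J(-1 - 3)) = -160*(-37 + (4/7 - 5*(-1 - 3)/7 + (-1 - 3)**2/7)) = -160*(-37 + (4/7 - 5/7*(-4) + (1/7)*(-4)**2)) = -160*(-37 + (4/7 + 20/7 + (1/7)*16)) = -160*(-37 + (4/7 + 20/7 + 16/7)) = -160*(-37 + 40/7) = -160*(-219/7) = 35040/7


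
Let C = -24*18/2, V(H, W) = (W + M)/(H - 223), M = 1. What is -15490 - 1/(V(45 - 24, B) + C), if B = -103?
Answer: -337139749/21765 ≈ -15490.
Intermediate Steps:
V(H, W) = (1 + W)/(-223 + H) (V(H, W) = (W + 1)/(H - 223) = (1 + W)/(-223 + H))
C = -216 (C = -432*½ = -216)
-15490 - 1/(V(45 - 24, B) + C) = -15490 - 1/((1 - 103)/(-223 + (45 - 24)) - 216) = -15490 - 1/(-102/(-223 + 21) - 216) = -15490 - 1/(-102/(-202) - 216) = -15490 - 1/(-1/202*(-102) - 216) = -15490 - 1/(51/101 - 216) = -15490 - 1/(-21765/101) = -15490 - 1*(-101/21765) = -15490 + 101/21765 = -337139749/21765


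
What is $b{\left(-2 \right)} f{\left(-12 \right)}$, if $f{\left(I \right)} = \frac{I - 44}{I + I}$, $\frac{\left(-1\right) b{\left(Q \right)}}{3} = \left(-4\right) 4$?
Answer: $112$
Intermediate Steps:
$b{\left(Q \right)} = 48$ ($b{\left(Q \right)} = - 3 \left(\left(-4\right) 4\right) = \left(-3\right) \left(-16\right) = 48$)
$f{\left(I \right)} = \frac{-44 + I}{2 I}$
$b{\left(-2 \right)} f{\left(-12 \right)} = 48 \frac{-44 - 12}{2 \left(-12\right)} = 48 \cdot \frac{1}{2} \left(- \frac{1}{12}\right) \left(-56\right) = 48 \cdot \frac{7}{3} = 112$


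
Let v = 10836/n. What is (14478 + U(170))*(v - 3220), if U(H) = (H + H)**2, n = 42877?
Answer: -17957671662112/42877 ≈ -4.1882e+8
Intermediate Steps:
U(H) = 4*H**2 (U(H) = (2*H)**2 = 4*H**2)
v = 10836/42877 ≈ 0.25272
(14478 + U(170))*(v - 3220) = (14478 + 4*170**2)*(10836/42877 - 3220) = (14478 + 4*28900)*(-138053104/42877) = (14478 + 115600)*(-138053104/42877) = 130078*(-138053104/42877) = -17957671662112/42877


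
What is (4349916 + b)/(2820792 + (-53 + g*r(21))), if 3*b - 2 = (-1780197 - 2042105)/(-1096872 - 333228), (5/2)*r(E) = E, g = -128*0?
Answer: 9331225648651/6050908265850 ≈ 1.5421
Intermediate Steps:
g = 0
r(E) = 2*E/5
b = 3341251/2145150 (b = ⅔ + ((-1780197 - 2042105)/(-1096872 - 333228))/3 = ⅔ + (-3822302/(-1430100))/3 = ⅔ + (-3822302*(-1/1430100))/3 = ⅔ + (⅓)*(1911151/715050) = ⅔ + 1911151/2145150 = 3341251/2145150 ≈ 1.5576)
(4349916 + b)/(2820792 + (-53 + g*r(21))) = (4349916 + 3341251/2145150)/(2820792 + (-53 + 0*((⅖)*21))) = 9331225648651/(2145150*(2820792 + (-53 + 0*(42/5)))) = 9331225648651/(2145150*(2820792 + (-53 + 0))) = 9331225648651/(2145150*(2820792 - 53)) = (9331225648651/2145150)/2820739 = (9331225648651/2145150)*(1/2820739) = 9331225648651/6050908265850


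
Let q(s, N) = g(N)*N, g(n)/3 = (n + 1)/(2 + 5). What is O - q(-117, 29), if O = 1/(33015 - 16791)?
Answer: -42344633/113568 ≈ -372.86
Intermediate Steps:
g(n) = 3/7 + 3*n/7 (g(n) = 3*((n + 1)/(2 + 5)) = 3*((1 + n)/7) = 3*((1 + n)*(⅐)) = 3*(⅐ + n/7) = 3/7 + 3*n/7)
q(s, N) = N*(3/7 + 3*N/7) (q(s, N) = (3/7 + 3*N/7)*N = N*(3/7 + 3*N/7))
O = 1/16224 ≈ 6.1637e-5
O - q(-117, 29) = 1/16224 - 3*29*(1 + 29)/7 = 1/16224 - 3*29*30/7 = 1/16224 - 1*2610/7 = 1/16224 - 2610/7 = -42344633/113568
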